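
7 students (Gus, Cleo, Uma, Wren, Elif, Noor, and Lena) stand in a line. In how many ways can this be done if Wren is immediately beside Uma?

1440

Treat {Wren, Uma} as a single unit. There are 6 units to order, and the pair itself can be ordered 2 ways.
So the count is 2·(6)! = 1440.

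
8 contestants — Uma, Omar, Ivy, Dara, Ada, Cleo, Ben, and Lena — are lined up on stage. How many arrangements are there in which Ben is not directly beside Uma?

There are 8! = 40320 arrangements in all. If Ben and Uma are adjacent, merging them into one block gives 2·(7)! = 10080 arrangements.
So 40320 − 10080 = 30240 arrangements keep them apart.

30240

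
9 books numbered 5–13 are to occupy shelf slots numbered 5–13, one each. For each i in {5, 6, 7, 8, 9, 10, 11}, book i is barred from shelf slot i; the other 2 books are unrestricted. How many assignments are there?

165016

Let Aᵢ (for 5 ≤ i ≤ 11) be the placements that put book i in its forbidden shelf slot. Any j of these fix j positions, leaving (9−j)! ways to fill the rest, and there are C(7,j) ways to pick which j.
By inclusion–exclusion, the number of valid placements is Σ_{j=0}^{7} (−1)^j C(7,j)·(9−j)!.
Computing: 362880 − 282240 + 105840 − 25200 + 4200 − 504 + 42 − 2 = 165016.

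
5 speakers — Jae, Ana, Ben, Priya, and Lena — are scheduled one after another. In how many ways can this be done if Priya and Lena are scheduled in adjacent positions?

Place the 3 others and the Priya-Lena pair as 4 objects in a line; the pair has 2 internal arrangements.
So the count is 2·(4)! = 48.

48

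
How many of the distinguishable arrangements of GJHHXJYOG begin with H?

Fix H in the first position and arrange the remaining 8 letters.
Those 8 letters have G appearing twice and J appearing twice, giving (8)!/(2!·2!) = 10080.

10080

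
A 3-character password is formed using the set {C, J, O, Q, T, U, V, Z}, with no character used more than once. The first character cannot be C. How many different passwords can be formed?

The first character has 8−1 = 7 choices (anything except C).
The remaining 2 characters are filled from the other 7 symbols without repetition: 7 × 6 = 42.
Total: 7 × 42 = 294.

294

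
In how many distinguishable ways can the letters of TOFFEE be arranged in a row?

180

TOFFEE has 6 letters with E appearing twice and F appearing twice.
The number of distinct arrangements is 6!/(2!·2!) = 720/4 = 180.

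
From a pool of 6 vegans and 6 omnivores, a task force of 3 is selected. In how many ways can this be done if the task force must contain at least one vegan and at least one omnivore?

180

Total 3-person selections from all 12: C(12,3) = 220.
Subtract selections that omit an entire group: no vegans → C(6,3) = 20; no omnivores → C(6,3) = 20.
Both groups omitted at once is impossible, so 220 − 40 = 180.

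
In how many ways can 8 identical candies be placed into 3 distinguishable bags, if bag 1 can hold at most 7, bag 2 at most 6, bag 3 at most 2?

Without the upper bounds there are C(10,2) = 45 ways to split 8 among 3 bags.
Subtract solutions that violate a single cap (substitute x_i' = x_i − (cap_i+1)): x_1 ≥ 8 gives C(2,2) = 1; x_2 ≥ 7 gives C(3,2) = 3; x_3 ≥ 3 gives C(7,2) = 21. Together 25.
No two caps can be exceeded simultaneously, so the pair terms are all 0.
By inclusion–exclusion the count is 45 − 25 + 0 = 20.

20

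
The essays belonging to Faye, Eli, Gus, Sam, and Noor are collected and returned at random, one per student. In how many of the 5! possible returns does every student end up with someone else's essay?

44

This is the derangement count D_5: permutations of 5 items with no fixed point.
By inclusion–exclusion this is Σ_{j=0}^{5} (−1)^j C(5,j)·(5−j)!.
Computing: 120 − 120 + 60 − 20 + 5 − 1 = 44.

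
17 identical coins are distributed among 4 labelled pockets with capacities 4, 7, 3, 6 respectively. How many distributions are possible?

Without the upper bounds there are C(20,3) = 1140 ways to split 17 among 4 pockets.
Subtract solutions that violate a single cap (substitute x_i' = x_i − (cap_i+1)): x_1 ≥ 5 gives C(15,3) = 455; x_2 ≥ 8 gives C(12,3) = 220; x_3 ≥ 4 gives C(16,3) = 560; x_4 ≥ 7 gives C(13,3) = 286. Together 1521.
Add back pairs where two caps are both exceeded: 35 + 165 + 56 + 56 + 10 + 84 = 406.
Subtract triples: 1 + 0 + 4 + 0 = 5.
By inclusion–exclusion the count is 1140 − 1521 + 406 − 5 = 20.

20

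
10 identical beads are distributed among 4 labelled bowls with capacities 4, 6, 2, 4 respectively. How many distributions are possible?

Without the upper bounds there are C(13,3) = 286 ways to split 10 among 4 bowls.
Subtract solutions that violate a single cap (substitute x_i' = x_i − (cap_i+1)): x_1 ≥ 5 gives C(8,3) = 56; x_2 ≥ 7 gives C(6,3) = 20; x_3 ≥ 3 gives C(10,3) = 120; x_4 ≥ 5 gives C(8,3) = 56. Together 252.
Add back pairs where two caps are both exceeded: 0 + 10 + 1 + 1 + 0 + 10 = 22.
By inclusion–exclusion the count is 286 − 252 + 22 = 56.

56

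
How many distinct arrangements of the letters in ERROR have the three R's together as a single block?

6

Treat the 3 copies of R as a single block. The multiset to arrange is then {RRR, E, O}, 3 items in all.
All 3 items are distinct, so there are (3)! = 6 arrangements.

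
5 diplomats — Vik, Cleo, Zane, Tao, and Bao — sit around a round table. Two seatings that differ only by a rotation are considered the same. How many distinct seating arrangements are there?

24

Fix one person's seat to break rotational symmetry; the remaining 4 people can be arranged in (4)! = 24 ways.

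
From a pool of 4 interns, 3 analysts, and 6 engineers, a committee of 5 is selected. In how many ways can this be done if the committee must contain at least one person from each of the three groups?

With no constraint there are C(13,5) = 1287 possible selections.
Subtract selections that omit an entire group: no interns → C(9,5) = 126; no analysts → C(10,5) = 252; no engineers → C(7,5) = 21.
Add back selections omitting two groups (i.e. drawn from a single group): C(4,5) + C(3,5) + C(6,5) = 6.
By inclusion–exclusion: 1287 − 399 + 6 = 894.

894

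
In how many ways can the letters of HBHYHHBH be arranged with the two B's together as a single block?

42

Treat the 2 copies of B as a single block. The multiset to arrange is then {BB, H, H, H, H, H, Y}, 7 items in all.
That gives (7)!/(5!) = 42 arrangements.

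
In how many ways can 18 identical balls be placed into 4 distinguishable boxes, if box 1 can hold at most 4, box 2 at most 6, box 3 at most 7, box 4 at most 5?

35

Without the upper bounds there are C(21,3) = 1330 ways to split 18 among 4 boxes.
Subtract solutions that violate a single cap (substitute x_i' = x_i − (cap_i+1)): x_1 ≥ 5 gives C(16,3) = 560; x_2 ≥ 7 gives C(14,3) = 364; x_3 ≥ 8 gives C(13,3) = 286; x_4 ≥ 6 gives C(15,3) = 455. Together 1665.
Add back pairs where two caps are both exceeded: 84 + 56 + 120 + 20 + 56 + 35 = 371.
Subtract triples: 0 + 1 + 0 + 0 = 1.
By inclusion–exclusion the count is 1330 − 1665 + 371 − 1 = 35.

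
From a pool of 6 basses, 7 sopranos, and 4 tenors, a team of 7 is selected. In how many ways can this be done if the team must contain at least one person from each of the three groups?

With no constraint there are C(17,7) = 19448 possible selections.
Subtract selections that omit an entire group: no basses → C(11,7) = 330; no sopranos → C(10,7) = 120; no tenors → C(13,7) = 1716.
Add back selections omitting two groups (i.e. drawn from a single group): C(6,7) + C(7,7) + C(4,7) = 1.
By inclusion–exclusion: 19448 − 2166 + 1 = 17283.

17283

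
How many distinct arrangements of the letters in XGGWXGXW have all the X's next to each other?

Treat the 3 copies of X as a single block. The multiset to arrange is then {XXX, G, G, G, W, W}, 6 items in all.
That gives (6)!/(3!·2!) = 60 arrangements.

60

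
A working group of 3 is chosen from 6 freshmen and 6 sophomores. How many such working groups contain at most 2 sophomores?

200

Split by how many sophomores are chosen (0 through 2).
Sum: C(6,0)·C(6,3) + C(6,1)·C(6,2) + C(6,2)·C(6,1) = 20 + 90 + 90 = 200.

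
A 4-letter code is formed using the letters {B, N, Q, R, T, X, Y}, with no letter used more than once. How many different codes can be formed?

This is a permutation of 4 out of 7: P(7,4) = 7!/3!.
7 × 6 × 5 × 4 = 840.

840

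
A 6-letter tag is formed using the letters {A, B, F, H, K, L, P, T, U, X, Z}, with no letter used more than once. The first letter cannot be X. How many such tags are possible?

The first letter has 11−1 = 10 choices (anything except X).
The remaining 5 letters are filled from the other 10 symbols without repetition: 10 × 9 × 8 × 7 × 6 = 30240.
Total: 10 × 30240 = 302400.

302400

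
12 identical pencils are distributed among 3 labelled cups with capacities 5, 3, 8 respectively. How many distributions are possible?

By stars and bars, unrestricted non-negative solutions to x_1+…+x_3 = 12 number C(12+2,2) = 91.
Subtract solutions that violate a single cap (substitute x_i' = x_i − (cap_i+1)): x_1 ≥ 6 gives C(8,2) = 28; x_2 ≥ 4 gives C(10,2) = 45; x_3 ≥ 9 gives C(5,2) = 10. Together 83.
Add back pairs where two caps are both exceeded: 6 + 0 + 0 = 6.
By inclusion–exclusion the count is 91 − 83 + 6 = 14.

14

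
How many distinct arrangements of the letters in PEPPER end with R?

With the last slot taken by R, it remains to arrange the other 5 letters (PEPPE).
Those 5 letters have E appearing twice and P appearing 3 times, giving (5)!/(3!·2!) = 10.

10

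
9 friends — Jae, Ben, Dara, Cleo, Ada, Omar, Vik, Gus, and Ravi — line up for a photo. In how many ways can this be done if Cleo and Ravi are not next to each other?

There are 9! = 362880 arrangements in all. If Cleo and Ravi are adjacent, merging them into one block gives 2·(8)! = 80640 arrangements.
So 362880 − 80640 = 282240 arrangements keep them apart.

282240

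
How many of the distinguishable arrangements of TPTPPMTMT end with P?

With the last slot taken by P, it remains to arrange the other 8 letters (TTPPMTMT).
Those 8 letters have M appearing twice, P appearing twice, and T appearing 4 times, giving (8)!/(4!·2!·2!) = 420.

420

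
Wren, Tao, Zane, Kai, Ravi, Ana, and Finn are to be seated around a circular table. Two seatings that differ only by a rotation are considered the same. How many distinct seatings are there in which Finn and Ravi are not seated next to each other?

480

All circular seatings of 7 people number (6)! = 720.
Seatings with Finn beside Ravi: treat them as a block with 2 internal orders, giving 2 × (5)! = 240.
Subtracting, 720 − 240 = 480.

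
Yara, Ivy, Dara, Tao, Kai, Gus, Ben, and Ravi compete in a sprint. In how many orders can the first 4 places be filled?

There are 8 choices for 1st place, 7 for 2nd, and so on down to 5 for position 4.
That gives 8 × 7 × 6 × 5 = 1680.

1680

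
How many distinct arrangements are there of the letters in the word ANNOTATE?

ANNOTATE has 8 letters with A appearing twice, N appearing twice, and T appearing twice.
So there are 8! / (2!·2!·2!) = 5040 distinguishable arrangements.

5040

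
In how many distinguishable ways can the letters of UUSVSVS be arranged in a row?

The 7 letters of UUSVSVS have repeats: S appearing 3 times, U appearing twice, and V appearing twice.
Dividing 7! = 5040 by 3!·2!·2! = 24 for the repeated letters gives 210.

210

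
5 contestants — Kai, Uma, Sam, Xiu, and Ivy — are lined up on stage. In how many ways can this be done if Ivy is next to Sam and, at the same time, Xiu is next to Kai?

Treat {Ivy,Sam} as one block (2 orders) and {Xiu,Kai} as another (2 orders).
That leaves 3 units to arrange: 2 × 2 × 3! = 4 × 6 = 24.

24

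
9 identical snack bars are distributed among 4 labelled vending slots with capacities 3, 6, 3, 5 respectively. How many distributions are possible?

82

By stars and bars, unrestricted non-negative solutions to x_1+…+x_4 = 9 number C(9+3,3) = 220.
Subtract solutions that violate a single cap (substitute x_i' = x_i − (cap_i+1)): x_1 ≥ 4 gives C(8,3) = 56; x_2 ≥ 7 gives C(5,3) = 10; x_3 ≥ 4 gives C(8,3) = 56; x_4 ≥ 6 gives C(6,3) = 20. Together 142.
Add back pairs where two caps are both exceeded: 0 + 4 + 0 + 0 + 0 + 0 = 4.
By inclusion–exclusion the count is 220 − 142 + 4 = 82.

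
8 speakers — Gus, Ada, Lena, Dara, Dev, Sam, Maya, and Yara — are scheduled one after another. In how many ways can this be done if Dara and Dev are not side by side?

Of the 8! = 40320 arrangements, those with Dara and Dev adjacent number 2 × 7! = 10080 (treat the pair as a block with 2 internal orders).
Complementary counting: 40320 − 10080 = 30240.

30240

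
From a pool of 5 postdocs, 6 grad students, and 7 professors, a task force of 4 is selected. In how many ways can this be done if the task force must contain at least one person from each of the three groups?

1575

Unrestricted: C(18,4) = 3060 ways to pick any 4 of the 18.
Selections missing a whole group: no postdocs → C(13,4) = 715; no grad students → C(12,4) = 495; no professors → C(11,4) = 330.
Add back selections omitting two groups (i.e. drawn from a single group): C(5,4) + C(6,4) + C(7,4) = 55.
By inclusion–exclusion: 3060 − 1540 + 55 = 1575.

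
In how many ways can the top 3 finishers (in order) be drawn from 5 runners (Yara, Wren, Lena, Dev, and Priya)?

60

This is an ordered selection of 3 from 5: P(5,3).
That gives 5 × 4 × 3 = 60.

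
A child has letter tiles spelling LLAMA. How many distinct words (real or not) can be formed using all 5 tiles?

30

LLAMA has 5 letters with A appearing twice and L appearing twice.
Dividing 5! = 120 by 2!·2! = 4 for the repeated letters gives 30.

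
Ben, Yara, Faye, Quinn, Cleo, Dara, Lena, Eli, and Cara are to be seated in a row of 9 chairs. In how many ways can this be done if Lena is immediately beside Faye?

Treat {Lena, Faye} as a single unit. There are 8 units to order, and the pair itself can be ordered 2 ways.
So the count is 2·(8)! = 80640.

80640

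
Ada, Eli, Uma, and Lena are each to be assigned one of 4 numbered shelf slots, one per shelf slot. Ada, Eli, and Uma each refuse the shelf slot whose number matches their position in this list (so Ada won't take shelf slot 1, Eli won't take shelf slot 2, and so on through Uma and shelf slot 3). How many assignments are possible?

Let Aᵢ (for i ∈ {1, 2, 3}) be the placements that put person i in their forbidden shelf slot. Any j of these fix j positions, leaving (4−j)! ways to fill the rest, and there are C(3,j) ways to pick which j.
By inclusion–exclusion, the number of valid placements is Σ_{j=0}^{3} (−1)^j C(3,j)·(4−j)!.
Computing: 24 − 18 + 6 − 1 = 11.

11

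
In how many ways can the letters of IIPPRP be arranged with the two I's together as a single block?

Treat the 2 copies of I as a single block. The multiset to arrange is then {II, P, P, P, R}, 5 items in all.
That gives (5)!/(3!) = 20 arrangements.

20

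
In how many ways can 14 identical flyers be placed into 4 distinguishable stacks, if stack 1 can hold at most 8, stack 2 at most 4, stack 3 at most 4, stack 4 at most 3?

50

Ignoring the caps, the number of non-negative solutions to x_1+…+x_4 = 14 is C(17,3) = 680.
Subtract solutions that violate a single cap (substitute x_i' = x_i − (cap_i+1)): x_1 ≥ 9 gives C(8,3) = 56; x_2 ≥ 5 gives C(12,3) = 220; x_3 ≥ 5 gives C(12,3) = 220; x_4 ≥ 4 gives C(13,3) = 286. Together 782.
Add back pairs where two caps are both exceeded: 1 + 1 + 4 + 35 + 56 + 56 = 153.
Subtract triples: 0 + 0 + 0 + 1 = 1.
By inclusion–exclusion the count is 680 − 782 + 153 − 1 = 50.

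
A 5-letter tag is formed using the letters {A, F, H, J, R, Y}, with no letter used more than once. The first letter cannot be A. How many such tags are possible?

The first letter has 6−1 = 5 choices (anything except A).
The remaining 4 letters are filled from the other 5 symbols without repetition: 5 × 4 × 3 × 2 = 120.
Total: 5 × 120 = 600.

600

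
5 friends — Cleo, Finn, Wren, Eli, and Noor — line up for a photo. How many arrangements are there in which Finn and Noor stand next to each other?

Glue Finn and Noor into one block (2 internal orders), leaving 4 units to arrange in a row.
That gives 2 × 4! = 2 × 24 = 48.

48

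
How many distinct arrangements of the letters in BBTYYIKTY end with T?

3360

Fix T in the last position and arrange the remaining 8 letters.
Those 8 letters have B appearing twice and Y appearing 3 times, giving (8)!/(3!·2!) = 3360.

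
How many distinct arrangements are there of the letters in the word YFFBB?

30

The 5 letters of YFFBB have repeats: B appearing twice and F appearing twice.
Dividing 5! = 120 by 2!·2! = 4 for the repeated letters gives 30.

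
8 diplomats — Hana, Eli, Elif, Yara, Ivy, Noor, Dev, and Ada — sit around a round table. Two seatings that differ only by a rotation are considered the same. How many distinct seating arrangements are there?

Around a circle, 8 distinct people have 8!/8 = (7)! = 5040 rotationally distinct seatings.

5040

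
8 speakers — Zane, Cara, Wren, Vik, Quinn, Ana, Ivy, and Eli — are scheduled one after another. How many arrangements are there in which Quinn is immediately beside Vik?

10080

Treat {Quinn, Vik} as a single unit. There are 7 units to order, and the pair itself can be ordered 2 ways.
So the count is 2·(7)! = 10080.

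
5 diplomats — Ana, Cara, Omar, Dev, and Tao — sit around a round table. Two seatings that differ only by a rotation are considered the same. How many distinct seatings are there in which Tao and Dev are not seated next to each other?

12

Without the restriction there are (4)! = 24 seatings.
Those with Tao next to Dev: fuse the pair into one unit and seat 4 units around a circle — 2·(3)! = 12.
Subtracting, 24 − 12 = 12.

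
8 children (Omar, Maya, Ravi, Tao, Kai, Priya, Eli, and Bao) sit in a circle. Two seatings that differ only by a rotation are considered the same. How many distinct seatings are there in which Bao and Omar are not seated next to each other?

Without the restriction there are (7)! = 5040 seatings.
Those with Bao next to Omar: fuse the pair into one unit and seat 7 units around a circle — 2·(6)! = 1440.
Subtracting, 5040 − 1440 = 3600.

3600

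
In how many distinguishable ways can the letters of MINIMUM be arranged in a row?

MINIMUM has 7 letters with I appearing twice and M appearing 3 times.
The number of distinct arrangements is 7!/(3!·2!) = 5040/12 = 420.

420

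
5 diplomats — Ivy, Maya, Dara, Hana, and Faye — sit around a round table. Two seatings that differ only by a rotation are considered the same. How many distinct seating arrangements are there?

24

Around a circle, 5 distinct people have 5!/5 = (4)! = 24 rotationally distinct seatings.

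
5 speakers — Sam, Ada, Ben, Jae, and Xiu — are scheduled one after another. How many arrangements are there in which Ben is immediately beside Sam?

48

Glue Ben and Sam into one block (2 internal orders), leaving 4 units to arrange in a row.
So the count is 2·(4)! = 48.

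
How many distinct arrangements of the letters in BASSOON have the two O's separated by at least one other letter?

There are 7!/(2!·2!) = 1260 arrangements of BASSOON in total.
If the two O's are adjacent, glue them into one block, leaving 6 items to arrange: (6)!/(2!) = 360 ways.
Subtracting, 1260 − 360 = 900 arrangements keep the O's apart.

900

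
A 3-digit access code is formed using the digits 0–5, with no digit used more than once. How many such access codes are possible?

This is a permutation of 3 out of 6: P(6,3) = 6!/3!.
That product is 6 × 5 × 4 = 120.

120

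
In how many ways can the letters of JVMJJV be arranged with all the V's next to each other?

20

Treat the 2 copies of V as a single block. The multiset to arrange is then {VV, J, J, J, M}, 5 items in all.
That gives (5)!/(3!) = 20 arrangements.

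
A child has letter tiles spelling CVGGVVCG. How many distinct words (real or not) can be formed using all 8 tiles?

The 8 letters of CVGGVVCG have repeats: C appearing twice, G appearing 3 times, and V appearing 3 times.
The number of distinct arrangements is 8!/(3!·3!·2!) = 40320/72 = 560.

560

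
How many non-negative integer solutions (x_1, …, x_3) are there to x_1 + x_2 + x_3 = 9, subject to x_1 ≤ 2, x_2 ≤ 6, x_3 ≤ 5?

By stars and bars, unrestricted non-negative solutions to x_1+…+x_3 = 9 number C(9+2,2) = 55.
Subtract solutions that violate a single cap (substitute x_i' = x_i − (cap_i+1)): x_1 ≥ 3 gives C(8,2) = 28; x_2 ≥ 7 gives C(4,2) = 6; x_3 ≥ 6 gives C(5,2) = 10. Together 44.
Add back pairs where two caps are both exceeded: 0 + 1 + 0 = 1.
By inclusion–exclusion the count is 55 − 44 + 1 = 12.

12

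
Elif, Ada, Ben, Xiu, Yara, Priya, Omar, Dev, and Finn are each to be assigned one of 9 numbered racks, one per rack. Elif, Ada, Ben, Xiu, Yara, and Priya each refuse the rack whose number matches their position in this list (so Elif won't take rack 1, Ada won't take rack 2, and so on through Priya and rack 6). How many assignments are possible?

183822

Let Aᵢ (for 1 ≤ i ≤ 6) be the placements that put person i in their forbidden rack. Any j of these fix j positions, leaving (9−j)! ways to fill the rest, and there are C(6,j) ways to pick which j.
By inclusion–exclusion, the number of valid placements is Σ_{j=0}^{6} (−1)^j C(6,j)·(9−j)!.
Computing: 362880 − 241920 + 75600 − 14400 + 1800 − 144 + 6 = 183822.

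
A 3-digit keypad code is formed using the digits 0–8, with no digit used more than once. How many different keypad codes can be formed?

504

This is a permutation of 3 out of 9: P(9,3) = 9!/6!.
9 × 8 × 7 = 504.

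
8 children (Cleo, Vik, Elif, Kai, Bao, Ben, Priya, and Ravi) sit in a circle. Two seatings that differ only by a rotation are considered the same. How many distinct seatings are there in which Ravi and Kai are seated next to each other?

Treat {Ravi, Kai} as one unit (2 internal orders) and seat the resulting 7 units around the table: (6)! circular arrangements.
So 2 × (6)! = 2 × 720 = 1440.

1440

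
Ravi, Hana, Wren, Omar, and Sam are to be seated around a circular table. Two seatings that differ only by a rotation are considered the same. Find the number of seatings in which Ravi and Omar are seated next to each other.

Glue Ravi and Omar into a block (2 internal orders). Seating 4 units around a circle gives (3)! arrangements.
So 2 × (3)! = 2 × 6 = 12.

12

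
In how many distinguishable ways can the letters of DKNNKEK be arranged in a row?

Letter multiplicities in DKNNKEK: D×1, E×1, K×3, N×2.
The number of distinct arrangements is 7!/(3!·2!) = 5040/12 = 420.

420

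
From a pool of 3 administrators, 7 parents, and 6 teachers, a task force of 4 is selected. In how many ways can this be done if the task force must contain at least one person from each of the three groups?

With no constraint there are C(16,4) = 1820 possible selections.
Subtract selections that omit an entire group: no administrators → C(13,4) = 715; no parents → C(9,4) = 126; no teachers → C(10,4) = 210.
Add back selections omitting two groups (i.e. drawn from a single group): C(3,4) + C(7,4) + C(6,4) = 50.
By inclusion–exclusion: 1820 − 1051 + 50 = 819.

819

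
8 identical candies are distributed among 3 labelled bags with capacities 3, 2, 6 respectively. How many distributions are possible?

By stars and bars, unrestricted non-negative solutions to x_1+…+x_3 = 8 number C(8+2,2) = 45.
Subtract solutions that violate a single cap (substitute x_i' = x_i − (cap_i+1)): x_1 ≥ 4 gives C(6,2) = 15; x_2 ≥ 3 gives C(7,2) = 21; x_3 ≥ 7 gives C(3,2) = 3. Together 39.
Add back pairs where two caps are both exceeded: 3 + 0 + 0 = 3.
By inclusion–exclusion the count is 45 − 39 + 3 = 9.

9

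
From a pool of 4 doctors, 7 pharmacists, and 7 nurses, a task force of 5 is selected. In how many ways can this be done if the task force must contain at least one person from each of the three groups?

5684

Total 5-person selections from all 18: C(18,5) = 8568.
Subtract selections that omit an entire group: no doctors → C(14,5) = 2002; no pharmacists → C(11,5) = 462; no nurses → C(11,5) = 462.
Add back selections omitting two groups (i.e. drawn from a single group): C(4,5) + C(7,5) + C(7,5) = 42.
By inclusion–exclusion: 8568 − 2926 + 42 = 5684.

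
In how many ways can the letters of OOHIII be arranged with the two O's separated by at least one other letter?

40

There are 6!/(3!·2!) = 60 arrangements of OOHIII in total.
Arrangements with the O's together: treat OO as one letter, giving (5)!/(3!) = 20.
Hence 60 − 20 = 40.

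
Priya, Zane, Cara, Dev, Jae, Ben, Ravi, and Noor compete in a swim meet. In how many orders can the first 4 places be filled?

1680

There are 8 choices for 1st place, 7 for 2nd, and so on down to 5 for position 4.
That gives 8 × 7 × 6 × 5 = 1680.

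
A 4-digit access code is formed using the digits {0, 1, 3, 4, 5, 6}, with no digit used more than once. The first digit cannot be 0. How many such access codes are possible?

The first digit has 6−1 = 5 choices (anything except 0).
The remaining 3 digits are filled from the other 5 symbols without repetition: 5 × 4 × 3 = 60.
Total: 5 × 60 = 300.

300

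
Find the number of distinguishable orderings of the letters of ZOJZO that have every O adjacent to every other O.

12

Treat the 2 copies of O as a single block. The multiset to arrange is then {OO, J, Z, Z}, 4 items in all.
That gives (4)!/(2!) = 12 arrangements.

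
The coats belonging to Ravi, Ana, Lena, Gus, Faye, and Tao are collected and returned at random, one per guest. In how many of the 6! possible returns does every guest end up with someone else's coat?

This is the derangement count D_6: permutations of 6 items with no fixed point.
By inclusion–exclusion this is Σ_{j=0}^{6} (−1)^j C(6,j)·(6−j)!.
Computing: 720 − 720 + 360 − 120 + 30 − 6 + 1 = 265.

265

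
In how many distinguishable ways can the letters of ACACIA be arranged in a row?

60

Letter multiplicities in ACACIA: A×3, C×2, I×1.
The number of distinct arrangements is 6!/(3!·2!) = 720/12 = 60.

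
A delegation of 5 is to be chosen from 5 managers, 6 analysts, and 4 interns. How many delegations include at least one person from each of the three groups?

2170

With no constraint there are C(15,5) = 3003 possible selections.
Subtract selections that omit an entire group: no managers → C(10,5) = 252; no analysts → C(9,5) = 126; no interns → C(11,5) = 462.
Add back selections omitting two groups (i.e. drawn from a single group): C(5,5) + C(6,5) + C(4,5) = 7.
By inclusion–exclusion: 3003 − 840 + 7 = 2170.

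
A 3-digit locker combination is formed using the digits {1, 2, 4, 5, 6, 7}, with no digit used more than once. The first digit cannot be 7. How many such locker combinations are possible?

The first digit has 6−1 = 5 choices (anything except 7).
The remaining 2 digits are filled from the other 5 symbols without repetition: 5 × 4 = 20.
Total: 5 × 20 = 100.

100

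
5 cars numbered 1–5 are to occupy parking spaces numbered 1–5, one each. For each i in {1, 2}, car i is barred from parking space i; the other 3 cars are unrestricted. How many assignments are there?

Let Aᵢ (for i ∈ {1, 2}) be the placements that put car i in its forbidden parking space. Any j of these fix j positions, leaving (5−j)! ways to fill the rest, and there are C(2,j) ways to pick which j.
By inclusion–exclusion, the number of valid placements is Σ_{j=0}^{2} (−1)^j C(2,j)·(5−j)!.
Computing: 120 − 48 + 6 = 78.

78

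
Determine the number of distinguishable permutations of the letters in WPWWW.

5

Letter multiplicities in WPWWW: P×1, W×4.
So there are 5! / (4!) = 5 distinguishable arrangements.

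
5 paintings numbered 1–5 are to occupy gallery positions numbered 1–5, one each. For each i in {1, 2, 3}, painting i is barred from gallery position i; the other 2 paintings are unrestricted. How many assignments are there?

Let Aᵢ (for i ∈ {1, 2, 3}) be the placements that put painting i in its forbidden gallery position. Any j of these fix j positions, leaving (5−j)! ways to fill the rest, and there are C(3,j) ways to pick which j.
By inclusion–exclusion, the number of valid placements is Σ_{j=0}^{3} (−1)^j C(3,j)·(5−j)!.
Computing: 120 − 72 + 18 − 2 = 64.

64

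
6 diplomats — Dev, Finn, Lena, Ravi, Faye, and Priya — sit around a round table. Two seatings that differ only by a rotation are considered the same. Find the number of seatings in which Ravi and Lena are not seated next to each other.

Without the restriction there are (5)! = 120 seatings.
Seatings with Ravi beside Lena: treat them as a block with 2 internal orders, giving 2 × (4)! = 48.
Subtracting, 120 − 48 = 72.

72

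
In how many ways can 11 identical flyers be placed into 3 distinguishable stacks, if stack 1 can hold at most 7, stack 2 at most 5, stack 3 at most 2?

9

By stars and bars, unrestricted non-negative solutions to x_1+…+x_3 = 11 number C(11+2,2) = 78.
Subtract solutions that violate a single cap (substitute x_i' = x_i − (cap_i+1)): x_1 ≥ 8 gives C(5,2) = 10; x_2 ≥ 6 gives C(7,2) = 21; x_3 ≥ 3 gives C(10,2) = 45. Together 76.
Add back pairs where two caps are both exceeded: 0 + 1 + 6 = 7.
By inclusion–exclusion the count is 78 − 76 + 7 = 9.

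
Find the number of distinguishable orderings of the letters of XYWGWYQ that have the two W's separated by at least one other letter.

Total arrangements of XYWGWYQ: 7!/(2!·2!) = 1260.
Arrangements with the W's together: treat WW as one letter, giving (6)!/(2!) = 360.
Hence 1260 − 360 = 900.

900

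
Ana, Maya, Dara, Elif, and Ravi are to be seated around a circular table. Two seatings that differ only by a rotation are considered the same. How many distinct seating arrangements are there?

24

Around a circle, 5 distinct people have 5!/5 = (4)! = 24 rotationally distinct seatings.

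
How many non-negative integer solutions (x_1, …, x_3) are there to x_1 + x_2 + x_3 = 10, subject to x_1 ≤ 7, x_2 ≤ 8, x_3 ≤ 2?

Ignoring the caps, the number of non-negative solutions to x_1+…+x_3 = 10 is C(12,2) = 66.
Subtract solutions that violate a single cap (substitute x_i' = x_i − (cap_i+1)): x_1 ≥ 8 gives C(4,2) = 6; x_2 ≥ 9 gives C(3,2) = 3; x_3 ≥ 3 gives C(9,2) = 36. Together 45.
No two caps can be exceeded simultaneously, so the pair terms are all 0.
By inclusion–exclusion the count is 66 − 45 + 0 = 21.

21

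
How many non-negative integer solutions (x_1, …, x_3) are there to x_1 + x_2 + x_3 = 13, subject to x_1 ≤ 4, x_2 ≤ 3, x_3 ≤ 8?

By stars and bars, unrestricted non-negative solutions to x_1+…+x_3 = 13 number C(13+2,2) = 105.
Subtract solutions that violate a single cap (substitute x_i' = x_i − (cap_i+1)): x_1 ≥ 5 gives C(10,2) = 45; x_2 ≥ 4 gives C(11,2) = 55; x_3 ≥ 9 gives C(6,2) = 15. Together 115.
Add back pairs where two caps are both exceeded: 15 + 0 + 1 = 16.
By inclusion–exclusion the count is 105 − 115 + 16 = 6.

6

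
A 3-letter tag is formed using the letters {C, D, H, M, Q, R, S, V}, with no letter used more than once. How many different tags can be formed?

Choose and order 3 of the 8 symbols: the first letter has 8 options, the next 7, then 6.
8 × 7 × 6 = 336.

336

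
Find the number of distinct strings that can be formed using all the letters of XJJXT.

Letter multiplicities in XJJXT: J×2, T×1, X×2.
So there are 5! / (2!·2!) = 30 distinguishable arrangements.

30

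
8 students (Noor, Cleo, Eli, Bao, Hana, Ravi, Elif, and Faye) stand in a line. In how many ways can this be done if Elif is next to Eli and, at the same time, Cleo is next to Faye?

2880

Treat {Elif,Eli} as one block (2 orders) and {Cleo,Faye} as another (2 orders).
That leaves 6 units to arrange: 2 × 2 × 6! = 4 × 720 = 2880.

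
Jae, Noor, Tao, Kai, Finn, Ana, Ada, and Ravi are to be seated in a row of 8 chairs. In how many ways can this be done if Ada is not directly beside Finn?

30240

There are 8! = 40320 arrangements in all. If Ada and Finn are adjacent, merging them into one block gives 2·(7)! = 10080 arrangements.
So 40320 − 10080 = 30240 arrangements keep them apart.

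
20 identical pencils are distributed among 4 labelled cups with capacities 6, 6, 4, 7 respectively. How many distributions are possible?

20

By stars and bars, unrestricted non-negative solutions to x_1+…+x_4 = 20 number C(20+3,3) = 1771.
Subtract solutions that violate a single cap (substitute x_i' = x_i − (cap_i+1)): x_1 ≥ 7 gives C(16,3) = 560; x_2 ≥ 7 gives C(16,3) = 560; x_3 ≥ 5 gives C(18,3) = 816; x_4 ≥ 8 gives C(15,3) = 455. Together 2391.
Add back pairs where two caps are both exceeded: 84 + 165 + 56 + 165 + 56 + 120 = 646.
Subtract triples: 4 + 0 + 1 + 1 = 6.
By inclusion–exclusion the count is 1771 − 2391 + 646 − 6 = 20.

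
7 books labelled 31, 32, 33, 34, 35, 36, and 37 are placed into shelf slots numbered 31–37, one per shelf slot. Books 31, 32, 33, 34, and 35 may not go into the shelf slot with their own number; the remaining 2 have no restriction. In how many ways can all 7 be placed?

2428

Let Aᵢ (for 31 ≤ i ≤ 35) be the placements that put book i in its forbidden shelf slot. Any j of these fix j positions, leaving (7−j)! ways to fill the rest, and there are C(5,j) ways to pick which j.
By inclusion–exclusion, the number of valid placements is Σ_{j=0}^{5} (−1)^j C(5,j)·(7−j)!.
Computing: 5040 − 3600 + 1200 − 240 + 30 − 2 = 2428.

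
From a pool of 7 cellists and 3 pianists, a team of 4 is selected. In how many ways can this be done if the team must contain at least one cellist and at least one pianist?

With no constraint there are C(10,4) = 210 possible selections.
Selections missing a whole group: no cellists → C(3,4) = 0; no pianists → C(7,4) = 35.
Both groups omitted at once is impossible, so 210 − 35 = 175.

175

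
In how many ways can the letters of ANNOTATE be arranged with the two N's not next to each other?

Total arrangements of ANNOTATE: 8!/(2!·2!·2!) = 5040.
If the two N's are adjacent, glue them into one block, leaving 7 items to arrange: (7)!/(2!·2!) = 1260 ways.
Subtracting, 5040 − 1260 = 3780 arrangements keep the N's apart.

3780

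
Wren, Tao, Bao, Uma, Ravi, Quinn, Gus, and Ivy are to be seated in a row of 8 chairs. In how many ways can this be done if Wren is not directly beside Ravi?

30240

There are 8! = 40320 arrangements in all. If Wren and Ravi are adjacent, merging them into one block gives 2·(7)! = 10080 arrangements.
Complementary counting: 40320 − 10080 = 30240.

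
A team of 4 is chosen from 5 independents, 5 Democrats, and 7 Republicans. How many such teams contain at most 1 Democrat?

Split by how many Democrats are chosen (0 through 1).
Sum: C(5,0)·C(12,4) + C(5,1)·C(12,3) = 495 + 1100 = 1595.

1595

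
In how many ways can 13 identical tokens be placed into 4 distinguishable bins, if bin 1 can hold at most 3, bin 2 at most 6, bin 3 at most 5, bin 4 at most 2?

19

Without the upper bounds there are C(16,3) = 560 ways to split 13 among 4 bins.
Subtract solutions that violate a single cap (substitute x_i' = x_i − (cap_i+1)): x_1 ≥ 4 gives C(12,3) = 220; x_2 ≥ 7 gives C(9,3) = 84; x_3 ≥ 6 gives C(10,3) = 120; x_4 ≥ 3 gives C(13,3) = 286. Together 710.
Add back pairs where two caps are both exceeded: 10 + 20 + 84 + 1 + 20 + 35 = 170.
Subtract triples: 0 + 0 + 1 + 0 = 1.
By inclusion–exclusion the count is 560 − 710 + 170 − 1 = 19.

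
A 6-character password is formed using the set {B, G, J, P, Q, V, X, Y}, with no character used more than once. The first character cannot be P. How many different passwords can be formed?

The first character has 8−1 = 7 choices (anything except P).
The remaining 5 characters are filled from the other 7 symbols without repetition: 7 × 6 × 5 × 4 × 3 = 2520.
Total: 7 × 2520 = 17640.

17640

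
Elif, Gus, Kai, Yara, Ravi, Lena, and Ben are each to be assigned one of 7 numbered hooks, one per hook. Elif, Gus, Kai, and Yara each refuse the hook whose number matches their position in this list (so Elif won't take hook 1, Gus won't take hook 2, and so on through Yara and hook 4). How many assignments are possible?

Let Aᵢ (for 1 ≤ i ≤ 4) be the placements that put person i in their forbidden hook. Any j of these fix j positions, leaving (7−j)! ways to fill the rest, and there are C(4,j) ways to pick which j.
By inclusion–exclusion, the number of valid placements is Σ_{j=0}^{4} (−1)^j C(4,j)·(7−j)!.
Computing: 5040 − 2880 + 720 − 96 + 6 = 2790.

2790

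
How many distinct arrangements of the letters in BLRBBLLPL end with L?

With the last slot taken by L, it remains to arrange the other 8 letters (BRBBLLPL).
Those 8 letters have B appearing 3 times and L appearing 3 times, giving (8)!/(3!·3!) = 1120.

1120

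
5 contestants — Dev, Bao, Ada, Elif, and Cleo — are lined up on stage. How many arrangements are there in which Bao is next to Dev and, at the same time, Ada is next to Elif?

Treat {Bao,Dev} as one block (2 orders) and {Ada,Elif} as another (2 orders).
That leaves 3 units to arrange: 2 × 2 × 3! = 4 × 6 = 24.

24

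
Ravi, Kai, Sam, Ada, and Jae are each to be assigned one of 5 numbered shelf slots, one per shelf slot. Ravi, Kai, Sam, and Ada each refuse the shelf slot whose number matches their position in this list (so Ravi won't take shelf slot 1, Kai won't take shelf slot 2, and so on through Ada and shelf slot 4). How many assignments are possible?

53

Let Aᵢ (for 1 ≤ i ≤ 4) be the placements that put person i in their forbidden shelf slot. Any j of these fix j positions, leaving (5−j)! ways to fill the rest, and there are C(4,j) ways to pick which j.
By inclusion–exclusion, the number of valid placements is Σ_{j=0}^{4} (−1)^j C(4,j)·(5−j)!.
Computing: 120 − 96 + 36 − 8 + 1 = 53.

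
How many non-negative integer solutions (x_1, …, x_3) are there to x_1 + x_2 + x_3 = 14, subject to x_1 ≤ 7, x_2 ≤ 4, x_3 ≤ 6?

Without the upper bounds there are C(16,2) = 120 ways to split 14 among 3 variables.
Subtract solutions that violate a single cap (substitute x_i' = x_i − (cap_i+1)): x_1 ≥ 8 gives C(8,2) = 28; x_2 ≥ 5 gives C(11,2) = 55; x_3 ≥ 7 gives C(9,2) = 36. Together 119.
Add back pairs where two caps are both exceeded: 3 + 0 + 6 = 9.
By inclusion–exclusion the count is 120 − 119 + 9 = 10.

10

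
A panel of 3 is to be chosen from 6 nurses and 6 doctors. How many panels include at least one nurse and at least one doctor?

180

Total 3-person selections from all 12: C(12,3) = 220.
Subtract selections that omit an entire group: no nurses → C(6,3) = 20; no doctors → C(6,3) = 20.
Both groups omitted at once is impossible, so 220 − 40 = 180.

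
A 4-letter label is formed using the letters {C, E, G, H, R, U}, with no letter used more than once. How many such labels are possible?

This is a permutation of 4 out of 6: P(6,4) = 6!/2!.
6 × 5 × 4 × 3 = 360.

360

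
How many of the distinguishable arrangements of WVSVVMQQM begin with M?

With the first slot taken by M, it remains to arrange the other 8 letters (WVSVVQQM).
Those 8 letters have Q appearing twice and V appearing 3 times, giving (8)!/(3!·2!) = 3360.

3360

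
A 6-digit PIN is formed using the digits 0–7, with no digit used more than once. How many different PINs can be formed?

With no repetition, fill the 6 digits in order: 8 choices, then 7, down to 3.
That product is 8 × 7 × 6 × 5 × 4 × 3 = 20160.

20160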